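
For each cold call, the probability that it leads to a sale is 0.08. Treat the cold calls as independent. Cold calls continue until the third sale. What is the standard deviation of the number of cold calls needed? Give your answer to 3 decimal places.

20.767

Y = total cold calls until the third success; negative binomial with r=3, p=0.08.
SD(Y) = √[r(1−p)/p²] = √(431.25000) = 20.76656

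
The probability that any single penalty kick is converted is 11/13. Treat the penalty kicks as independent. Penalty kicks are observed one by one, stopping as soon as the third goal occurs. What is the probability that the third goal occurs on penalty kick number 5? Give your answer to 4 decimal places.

Y = trial on which the third success occurs; negative binomial, r=3, p=0.846154.
P(Y=5) = C(4,2) · p^3 · (1−p)^2
= 6 · 0.60583 · 0.023669 = 0.086034

0.0860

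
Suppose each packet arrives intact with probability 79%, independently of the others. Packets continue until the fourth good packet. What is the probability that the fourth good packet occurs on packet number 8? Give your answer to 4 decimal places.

0.0265

Y = trial on which the fourth success occurs; negative binomial, r=4, p=0.79.
P(Y=8) = C(7,3) · p^4 · (1−p)^4
= 35 · 0.3895 · 0.0019448 = 0.026513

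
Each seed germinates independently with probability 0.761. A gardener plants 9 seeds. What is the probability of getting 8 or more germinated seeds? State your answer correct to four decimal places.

0.3275

X ~ Binomial(9, 0.761); P(X ≥ 8) = Σ C(9,k) p^k (1−p)^(9−k) over k:
  k=8: C(9,8)·0.761^8·0.239^1 = 0.241946
  k=9: C(9,9)·0.761^9·0.239^0 = 0.085598
Total = 0.327543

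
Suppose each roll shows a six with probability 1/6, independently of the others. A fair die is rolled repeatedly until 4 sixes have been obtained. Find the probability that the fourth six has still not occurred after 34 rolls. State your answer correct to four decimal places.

0.1587

Needing more than 34 rolls ⇔ fewer than 4 successes in the first 34. With X ~ Binomial(34, 0.166667), P(Y > 34) = P(X ≤ 3).
  k=0: C(34,0)·0.166667^0·0.833333^34 = 0.002032
  k=1: C(34,1)·0.166667^1·0.833333^33 = 0.013815
  k=2: C(34,2)·0.166667^2·0.833333^32 = 0.045589
  k=3: C(34,3)·0.166667^3·0.833333^31 = 0.097257
P(X ≤ 3) = 0.158692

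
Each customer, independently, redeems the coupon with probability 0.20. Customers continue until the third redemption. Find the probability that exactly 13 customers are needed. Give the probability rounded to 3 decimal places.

Y = trial on which the third success occurs; negative binomial, r=3, p=0.20.
P(Y=13) = C(12,2) · p^3 · (1−p)^10
= 66 · 0.008 · 0.10737 = 0.05669

0.057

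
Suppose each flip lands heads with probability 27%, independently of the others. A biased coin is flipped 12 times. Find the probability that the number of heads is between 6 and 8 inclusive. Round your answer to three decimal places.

X ~ Binomial(12, 0.27); P(6 ≤ X ≤ 8) = Σ C(12,k) p^k (1−p)^(12−k) over k:
  k=6: C(12,6)·0.27^6·0.73^6 = 0.05417
  k=7: C(12,7)·0.27^7·0.73^5 = 0.01717
  k=8: C(12,8)·0.27^8·0.73^4 = 0.00397
Total = 0.07532

0.075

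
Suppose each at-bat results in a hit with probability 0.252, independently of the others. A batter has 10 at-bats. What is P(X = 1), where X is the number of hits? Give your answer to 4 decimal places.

0.1847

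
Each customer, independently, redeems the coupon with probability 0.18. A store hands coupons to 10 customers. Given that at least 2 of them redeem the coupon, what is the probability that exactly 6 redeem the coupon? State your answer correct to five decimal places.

X ~ Binomial(10, 0.18). Want P(X=6 | X≥2) = P(X=6) / P(X≥2).
P(X=6) = C(10,6)·0.18^6·0.82^4 = 0.0032293
P(X≥2) = 1 − 0.1374480 − 0.3017152 = 0.5608368
Ratio = 0.0032293 / 0.5608368 = 0.0057580

0.00576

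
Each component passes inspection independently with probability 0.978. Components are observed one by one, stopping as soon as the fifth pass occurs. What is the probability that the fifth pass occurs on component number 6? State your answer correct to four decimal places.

0.0984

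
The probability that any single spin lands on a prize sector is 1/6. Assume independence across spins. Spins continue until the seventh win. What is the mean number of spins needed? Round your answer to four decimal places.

Y = total spins until the seventh success; negative binomial with r=7, p=0.166667.
E[Y] = r / p = 7 / 0.166667 = 42.000000

42.0000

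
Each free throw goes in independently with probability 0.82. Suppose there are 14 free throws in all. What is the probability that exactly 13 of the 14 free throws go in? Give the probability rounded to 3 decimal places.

X ~ Binomial(n=14, p=0.82).
P(X=13) = C(14,13) · p^13 · (1−p)^1
= 14 · 0.075784 · 0.18 = 0.19098

0.191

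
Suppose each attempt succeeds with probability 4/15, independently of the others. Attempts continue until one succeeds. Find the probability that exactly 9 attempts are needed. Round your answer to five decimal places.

Geometric (trials to first success), p = 0.266667.
P(Y = 9) = (1−p)^8 · p = 0.083639 · 0.266667 = 0.0223039

0.02230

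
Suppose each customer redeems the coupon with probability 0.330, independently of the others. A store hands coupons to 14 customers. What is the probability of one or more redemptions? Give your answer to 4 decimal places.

0.9963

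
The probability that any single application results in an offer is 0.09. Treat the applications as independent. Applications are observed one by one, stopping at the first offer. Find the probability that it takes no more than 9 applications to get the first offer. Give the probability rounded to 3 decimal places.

0.572

Y = number of applications to the first success; geometric, p = 0.09.
P(Y ≤ 9) = 1 − (1−p)^9 = 1 − 0.42793 = 0.57207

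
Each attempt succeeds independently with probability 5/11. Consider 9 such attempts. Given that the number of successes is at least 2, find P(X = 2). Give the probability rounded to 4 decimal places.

0.1109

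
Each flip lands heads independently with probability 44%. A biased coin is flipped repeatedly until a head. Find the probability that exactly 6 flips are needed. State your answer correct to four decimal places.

Geometric (trials to first success), p = 0.44.
P(Y = 6) = (1−p)^5 · p = 0.055073 · 0.44 = 0.024232

0.0242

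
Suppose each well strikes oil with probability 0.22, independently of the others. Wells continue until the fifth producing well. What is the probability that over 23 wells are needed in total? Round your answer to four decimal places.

Needing more than 23 wells ⇔ fewer than 5 successes in the first 23. With X ~ Binomial(23, 0.22), P(Y > 23) = P(X ≤ 4).
  k=0: C(23,0)·0.22^0·0.78^23 = 0.003297
  k=1: C(23,1)·0.22^1·0.78^22 = 0.021391
  k=2: C(23,2)·0.22^2·0.78^21 = 0.066367
  k=3: C(23,3)·0.22^3·0.78^20 = 0.131032
  k=4: C(23,4)·0.22^4·0.78^19 = 0.184789
P(X ≤ 4) = 0.406877

0.4069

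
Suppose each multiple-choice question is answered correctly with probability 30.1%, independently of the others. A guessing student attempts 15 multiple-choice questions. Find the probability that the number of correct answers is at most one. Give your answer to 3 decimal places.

0.035

X ~ Binomial(15, 0.301); P(X ≤ 1) = Σ C(15,k) p^k (1−p)^(15−k) over k:
  k=0: C(15,0)·0.301^0·0.699^15 = 0.00465
  k=1: C(15,1)·0.301^1·0.699^14 = 0.03001
Total = 0.03466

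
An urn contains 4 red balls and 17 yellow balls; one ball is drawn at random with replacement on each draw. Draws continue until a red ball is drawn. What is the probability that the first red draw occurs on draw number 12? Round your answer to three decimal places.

Geometric (trials to first success), p = 0.190476.
P(Y = 12) = (1−p)^11 · p = 0.097842 · 0.190476 = 0.01864

0.019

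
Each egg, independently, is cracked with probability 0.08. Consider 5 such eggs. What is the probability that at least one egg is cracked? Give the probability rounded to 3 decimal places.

0.341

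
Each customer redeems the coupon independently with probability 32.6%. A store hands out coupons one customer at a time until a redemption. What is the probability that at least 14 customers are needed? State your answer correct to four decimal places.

0.0059

Y = number of customers to the first success; geometric, p = 0.326.
P(Y > 13) = P(first 13 all fail) = (1−p)^13 = 0.005924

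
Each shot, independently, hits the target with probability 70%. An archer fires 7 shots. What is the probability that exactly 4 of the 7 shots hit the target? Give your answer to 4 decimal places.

X ~ Binomial(n=7, p=0.70).
P(X=4) = C(7,4) · p^4 · (1−p)^3
= 35 · 0.2401 · 0.027 = 0.226894

0.2269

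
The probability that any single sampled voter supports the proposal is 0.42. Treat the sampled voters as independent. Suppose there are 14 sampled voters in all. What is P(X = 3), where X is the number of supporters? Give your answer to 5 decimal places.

0.06738

X ~ Binomial(n=14, p=0.42).
P(X=3) = C(14,3) · p^3 · (1−p)^11
= 364 · 0.074088 · 0.0024987 = 0.0673841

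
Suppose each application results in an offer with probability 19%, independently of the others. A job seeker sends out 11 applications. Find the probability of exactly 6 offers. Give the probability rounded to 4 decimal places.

0.0076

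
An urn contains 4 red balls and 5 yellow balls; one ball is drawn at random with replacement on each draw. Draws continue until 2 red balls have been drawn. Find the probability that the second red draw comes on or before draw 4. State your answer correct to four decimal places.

Finishing within 4 draws ⇔ at least 2 successes in the first 4. With X ~ Binomial(4, 0.444444), P(Y ≤ 4) = 1 − P(X ≤ 1).
  k=0: C(4,0)·0.444444^0·0.555556^4 = 0.095260
  k=1: C(4,1)·0.444444^1·0.555556^3 = 0.304832
1 − 0.400091 = 0.599909

0.5999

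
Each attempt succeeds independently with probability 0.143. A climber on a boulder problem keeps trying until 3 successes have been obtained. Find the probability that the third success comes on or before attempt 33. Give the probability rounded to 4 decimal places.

Finishing within 33 attempts ⇔ at least 3 successes in the first 33. With X ~ Binomial(33, 0.143), P(Y ≤ 33) = 1 − P(X ≤ 2).
  k=0: C(33,0)·0.143^0·0.857^33 = 0.006143
  k=1: C(33,1)·0.143^1·0.857^32 = 0.033825
  k=2: C(33,2)·0.143^2·0.857^31 = 0.090305
1 − 0.130273 = 0.869727

0.8697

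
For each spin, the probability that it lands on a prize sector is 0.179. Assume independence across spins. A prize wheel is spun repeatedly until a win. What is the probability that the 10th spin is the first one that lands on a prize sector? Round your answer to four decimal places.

0.0303

Geometric (trials to first success), p = 0.179.
P(Y = 10) = (1−p)^9 · p = 0.16947 · 0.179 = 0.030335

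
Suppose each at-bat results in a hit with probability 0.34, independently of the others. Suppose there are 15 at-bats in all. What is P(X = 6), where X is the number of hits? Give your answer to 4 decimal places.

0.1837

X ~ Binomial(n=15, p=0.34).
P(X=6) = C(15,6) · p^6 · (1−p)^9
= 5005 · 0.0015448 · 0.023763 = 0.183727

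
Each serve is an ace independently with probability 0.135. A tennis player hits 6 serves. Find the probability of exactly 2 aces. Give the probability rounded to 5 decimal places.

X ~ Binomial(n=6, p=0.135).
P(X=2) = C(6,2) · p^2 · (1−p)^4
= 15 · 0.018225 · 0.55984 = 0.1530464

0.15305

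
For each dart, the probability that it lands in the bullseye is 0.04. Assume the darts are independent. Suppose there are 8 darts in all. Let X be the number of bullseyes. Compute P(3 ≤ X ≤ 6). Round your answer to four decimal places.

X ~ Binomial(8, 0.04); P(3 ≤ X ≤ 6) = Σ C(8,k) p^k (1−p)^(8−k) over k:
  k=3: C(8,3)·0.04^3·0.96^5 = 0.002922
  k=4: C(8,4)·0.04^4·0.96^4 = 0.000152
  k=5: C(8,5)·0.04^5·0.96^3 = 0.000005
  k=6: C(8,6)·0.04^6·0.96^2 = 0.000000
Total = 0.003080

0.0031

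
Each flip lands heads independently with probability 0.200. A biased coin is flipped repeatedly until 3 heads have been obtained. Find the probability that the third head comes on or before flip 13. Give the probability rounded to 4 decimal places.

0.4983

Finishing within 13 flips ⇔ at least 3 successes in the first 13. With X ~ Binomial(13, 0.20), P(Y ≤ 13) = 1 − P(X ≤ 2).
  k=0: C(13,0)·0.20^0·0.80^13 = 0.054976
  k=1: C(13,1)·0.20^1·0.80^12 = 0.178671
  k=2: C(13,2)·0.20^2·0.80^11 = 0.268006
1 − 0.501652 = 0.498348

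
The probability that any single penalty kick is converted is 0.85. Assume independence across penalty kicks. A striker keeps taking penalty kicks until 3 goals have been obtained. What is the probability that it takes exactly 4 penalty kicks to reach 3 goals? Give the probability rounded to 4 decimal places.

0.2764

Y = trial on which the third success occurs; negative binomial, r=3, p=0.85.
P(Y=4) = C(3,2) · p^3 · (1−p)^1
= 3 · 0.61413 · 0.15 = 0.276356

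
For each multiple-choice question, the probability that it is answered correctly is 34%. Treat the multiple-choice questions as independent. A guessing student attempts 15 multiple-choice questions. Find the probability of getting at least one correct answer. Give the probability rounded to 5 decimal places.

0.99804

P(at least one) = 1 − P(none) = 1 − (1 − 0.34)^15
= 1 − 0.0019641 = 0.9980359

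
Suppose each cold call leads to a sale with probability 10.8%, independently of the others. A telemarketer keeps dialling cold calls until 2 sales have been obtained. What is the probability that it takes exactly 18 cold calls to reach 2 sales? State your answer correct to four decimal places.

Y = trial on which the second success occurs; negative binomial, r=2, p=0.108.
P(Y=18) = C(17,1) · p^2 · (1−p)^16
= 17 · 0.011664 · 0.16063 = 0.031852

0.0319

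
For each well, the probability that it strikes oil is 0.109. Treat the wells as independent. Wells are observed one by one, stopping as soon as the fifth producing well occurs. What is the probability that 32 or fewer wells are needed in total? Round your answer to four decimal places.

Finishing within 32 wells ⇔ at least 5 successes in the first 32. With X ~ Binomial(32, 0.109), P(Y ≤ 32) = 1 − P(X ≤ 4).
  k=0: C(32,0)·0.109^0·0.891^32 = 0.024894
  k=1: C(32,1)·0.109^1·0.891^31 = 0.097451
  k=2: C(32,2)·0.109^2·0.891^30 = 0.184785
  k=3: C(32,3)·0.109^3·0.891^29 = 0.226055
  k=4: C(32,4)·0.109^4·0.891^28 = 0.200494
1 − 0.733678 = 0.266322

0.2663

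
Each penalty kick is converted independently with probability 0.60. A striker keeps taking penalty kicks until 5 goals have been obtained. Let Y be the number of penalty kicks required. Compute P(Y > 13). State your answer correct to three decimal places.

0.032

Needing more than 13 penalty kicks ⇔ fewer than 5 successes in the first 13. With X ~ Binomial(13, 0.60), P(Y > 13) = P(X ≤ 4).
  k=0: C(13,0)·0.60^0·0.40^13 = 0.00001
  k=1: C(13,1)·0.60^1·0.40^12 = 0.00013
  k=2: C(13,2)·0.60^2·0.40^11 = 0.00118
  k=3: C(13,3)·0.60^3·0.40^10 = 0.00648
  k=4: C(13,4)·0.60^4·0.40^9 = 0.02429
P(X ≤ 4) = 0.03208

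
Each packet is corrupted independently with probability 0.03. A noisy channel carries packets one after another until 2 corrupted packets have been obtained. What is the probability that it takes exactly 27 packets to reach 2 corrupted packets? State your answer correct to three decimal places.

Y = trial on which the second success occurs; negative binomial, r=2, p=0.03.
P(Y=27) = C(26,1) · p^2 · (1−p)^25
= 26 · 0.0009 · 0.46697 = 0.01093

0.011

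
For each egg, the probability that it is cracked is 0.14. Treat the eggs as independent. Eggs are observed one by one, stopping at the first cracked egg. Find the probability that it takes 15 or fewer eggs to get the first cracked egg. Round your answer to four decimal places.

Y = number of eggs to the first success; geometric, p = 0.14.
P(Y ≤ 15) = 1 − (1−p)^15 = 1 − 0.104106 = 0.895894

0.8959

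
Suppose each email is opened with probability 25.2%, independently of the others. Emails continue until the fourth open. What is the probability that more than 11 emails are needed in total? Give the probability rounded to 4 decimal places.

Needing more than 11 emails ⇔ fewer than 4 successes in the first 11. With X ~ Binomial(11, 0.252), P(Y > 11) = P(X ≤ 3).
  k=0: C(11,0)·0.252^0·0.748^11 = 0.041013
  k=1: C(11,1)·0.252^1·0.748^10 = 0.151988
  k=2: C(11,2)·0.252^2·0.748^9 = 0.256023
  k=3: C(11,3)·0.252^3·0.748^8 = 0.258761
P(X ≤ 3) = 0.707784

0.7078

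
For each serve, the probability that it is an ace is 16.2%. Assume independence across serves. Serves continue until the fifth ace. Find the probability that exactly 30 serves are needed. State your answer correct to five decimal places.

0.03194

Y = trial on which the fifth success occurs; negative binomial, r=5, p=0.162.
P(Y=30) = C(29,4) · p^5 · (1−p)^25
= 23751 · 0.00011158 · 0.012053 = 0.0319417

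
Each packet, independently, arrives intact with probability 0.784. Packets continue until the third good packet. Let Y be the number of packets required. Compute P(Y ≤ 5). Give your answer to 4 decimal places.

0.9291

Finishing within 5 packets ⇔ at least 3 successes in the first 5. With X ~ Binomial(5, 0.784), P(Y ≤ 5) = 1 − P(X ≤ 2).
  k=0: C(5,0)·0.784^0·0.216^5 = 0.000470
  k=1: C(5,1)·0.784^1·0.216^4 = 0.008533
  k=2: C(5,2)·0.784^2·0.216^3 = 0.061943
1 − 0.070946 = 0.929054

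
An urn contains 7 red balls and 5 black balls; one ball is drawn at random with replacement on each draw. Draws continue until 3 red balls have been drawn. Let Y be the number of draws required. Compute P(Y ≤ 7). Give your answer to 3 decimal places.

Finishing within 7 draws ⇔ at least 3 successes in the first 7. With X ~ Binomial(7, 0.583333), P(Y ≤ 7) = 1 − P(X ≤ 2).
  k=0: C(7,0)·0.583333^0·0.416667^7 = 0.00218
  k=1: C(7,1)·0.583333^1·0.416667^6 = 0.02137
  k=2: C(7,2)·0.583333^2·0.416667^5 = 0.08974
1 − 0.11329 = 0.88671

0.887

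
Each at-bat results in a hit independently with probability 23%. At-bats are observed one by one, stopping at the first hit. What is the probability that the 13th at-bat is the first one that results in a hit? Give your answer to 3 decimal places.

0.010

Geometric (trials to first success), p = 0.23.
P(Y = 13) = (1−p)^12 · p = 0.04344 · 0.23 = 0.00999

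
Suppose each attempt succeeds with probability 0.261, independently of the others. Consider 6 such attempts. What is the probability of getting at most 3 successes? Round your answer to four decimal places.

0.9563

X ~ Binomial(6, 0.261); P(X ≤ 3) = Σ C(6,k) p^k (1−p)^(6−k) over k:
  k=0: C(6,0)·0.261^0·0.739^6 = 0.162880
  k=1: C(6,1)·0.261^1·0.739^5 = 0.345155
  k=2: C(6,2)·0.261^2·0.739^4 = 0.304754
  k=3: C(6,3)·0.261^3·0.739^3 = 0.143511
Total = 0.956300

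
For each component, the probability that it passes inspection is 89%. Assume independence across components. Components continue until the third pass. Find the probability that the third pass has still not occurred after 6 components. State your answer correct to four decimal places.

Needing more than 6 components ⇔ fewer than 3 successes in the first 6. With X ~ Binomial(6, 0.89), P(Y > 6) = P(X ≤ 2).
  k=0: C(6,0)·0.89^0·0.11^6 = 0.000002
  k=1: C(6,1)·0.89^1·0.11^5 = 0.000086
  k=2: C(6,2)·0.89^2·0.11^4 = 0.001740
P(X ≤ 2) = 0.001827

0.0018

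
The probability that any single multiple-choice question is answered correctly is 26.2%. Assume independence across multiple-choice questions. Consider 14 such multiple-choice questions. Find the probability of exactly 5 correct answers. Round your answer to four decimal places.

0.1605

X ~ Binomial(n=14, p=0.262).
P(X=5) = C(14,5) · p^5 · (1−p)^9
= 2002 · 0.0012345 · 0.064939 = 0.160501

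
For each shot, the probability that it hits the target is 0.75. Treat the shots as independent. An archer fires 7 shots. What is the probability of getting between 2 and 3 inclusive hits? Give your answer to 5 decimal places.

X ~ Binomial(7, 0.75); P(2 ≤ X ≤ 3) = Σ C(7,k) p^k (1−p)^(7−k) over k:
  k=2: C(7,2)·0.75^2·0.25^5 = 0.0115356
  k=3: C(7,3)·0.75^3·0.25^4 = 0.0576782
Total = 0.0692139

0.06921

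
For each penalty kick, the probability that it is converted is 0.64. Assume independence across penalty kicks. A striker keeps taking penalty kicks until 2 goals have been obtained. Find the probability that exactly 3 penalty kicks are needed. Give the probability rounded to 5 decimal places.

0.29491

Y = trial on which the second success occurs; negative binomial, r=2, p=0.64.
P(Y=3) = C(2,1) · p^2 · (1−p)^1
= 2 · 0.4096 · 0.36 = 0.2949120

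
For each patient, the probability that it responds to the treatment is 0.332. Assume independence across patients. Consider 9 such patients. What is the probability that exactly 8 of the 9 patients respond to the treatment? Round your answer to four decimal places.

X ~ Binomial(n=9, p=0.332).
P(X=8) = C(9,8) · p^8 · (1−p)^1
= 9 · 0.00014761 · 0.668 = 0.000887

0.0009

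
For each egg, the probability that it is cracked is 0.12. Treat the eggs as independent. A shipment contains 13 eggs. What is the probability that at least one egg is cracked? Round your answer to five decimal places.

0.81021

P(at least one) = 1 − P(none) = 1 − (1 − 0.12)^13
= 1 − 0.1897906 = 0.8102094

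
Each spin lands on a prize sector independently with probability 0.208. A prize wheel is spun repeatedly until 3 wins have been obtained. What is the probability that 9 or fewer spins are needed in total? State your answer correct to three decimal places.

0.283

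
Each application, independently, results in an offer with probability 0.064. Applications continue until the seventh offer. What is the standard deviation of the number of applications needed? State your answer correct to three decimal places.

39.995

Y = total applications until the seventh success; negative binomial with r=7, p=0.064.
SD(Y) = √[r(1−p)/p²] = √(1599.60938) = 39.99512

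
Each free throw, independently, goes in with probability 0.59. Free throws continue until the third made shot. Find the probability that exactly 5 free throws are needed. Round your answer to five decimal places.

0.20715

Y = trial on which the third success occurs; negative binomial, r=3, p=0.59.
P(Y=5) = C(4,2) · p^3 · (1−p)^2
= 6 · 0.20538 · 0.1681 = 0.2071453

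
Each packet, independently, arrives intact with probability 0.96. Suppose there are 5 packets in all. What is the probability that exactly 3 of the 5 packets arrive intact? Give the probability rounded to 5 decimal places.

0.01416

X ~ Binomial(n=5, p=0.96).
P(X=3) = C(5,3) · p^3 · (1−p)^2
= 10 · 0.88474 · 0.0016 = 0.0141558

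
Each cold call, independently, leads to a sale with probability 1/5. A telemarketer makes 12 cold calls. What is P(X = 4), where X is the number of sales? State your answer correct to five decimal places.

X ~ Binomial(n=12, p=0.20).
P(X=4) = C(12,4) · p^4 · (1−p)^8
= 495 · 0.0016 · 0.16777 = 0.1328756

0.13288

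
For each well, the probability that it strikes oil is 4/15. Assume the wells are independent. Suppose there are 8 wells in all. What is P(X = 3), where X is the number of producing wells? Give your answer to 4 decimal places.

0.2252

X ~ Binomial(n=8, p=0.266667).
P(X=3) = C(8,3) · p^3 · (1−p)^5
= 56 · 0.018963 · 0.21208 = 0.225217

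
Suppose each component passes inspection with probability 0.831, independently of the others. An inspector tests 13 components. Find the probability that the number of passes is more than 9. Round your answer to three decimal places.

X ~ Binomial(13, 0.831); P(X ≥ 10) = Σ C(13,k) p^k (1−p)^(13−k) over k:
  k=10: C(13,10)·0.831^10·0.169^3 = 0.21679
  k=11: C(13,11)·0.831^11·0.169^2 = 0.29072
  k=12: C(13,12)·0.831^12·0.169^1 = 0.23826
  k=13: C(13,13)·0.831^13·0.169^0 = 0.09012
Total = 0.83589

0.836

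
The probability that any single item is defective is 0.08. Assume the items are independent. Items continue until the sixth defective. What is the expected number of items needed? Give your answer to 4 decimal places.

75.0000

Y = total items until the sixth success; negative binomial with r=6, p=0.08.
E[Y] = r / p = 6 / 0.08 = 75.000000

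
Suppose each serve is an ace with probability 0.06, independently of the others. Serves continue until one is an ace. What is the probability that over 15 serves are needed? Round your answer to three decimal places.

Y = number of serves to the first success; geometric, p = 0.06.
P(Y > 15) = P(first 15 all fail) = (1−p)^15 = 0.39529

0.395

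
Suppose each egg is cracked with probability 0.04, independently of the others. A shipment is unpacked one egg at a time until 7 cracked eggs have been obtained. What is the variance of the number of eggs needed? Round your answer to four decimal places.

Y = total eggs until the seventh success; negative binomial with r=7, p=0.04.
Var(Y) = r(1−p)/p² = 7·0.96 / 0.04² = 4200.000000

4200.0000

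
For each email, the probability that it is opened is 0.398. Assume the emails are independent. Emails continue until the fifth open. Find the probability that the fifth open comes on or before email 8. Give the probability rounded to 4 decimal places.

0.1706

Finishing within 8 emails ⇔ at least 5 successes in the first 8. With X ~ Binomial(8, 0.398), P(Y ≤ 8) = 1 − P(X ≤ 4).
  k=0: C(8,0)·0.398^0·0.602^8 = 0.017249
  k=1: C(8,1)·0.398^1·0.602^7 = 0.091232
  k=2: C(8,2)·0.398^2·0.602^6 = 0.211107
  k=3: C(8,3)·0.398^3·0.602^5 = 0.279138
  k=4: C(8,4)·0.398^4·0.602^4 = 0.230683
1 − 0.829411 = 0.170589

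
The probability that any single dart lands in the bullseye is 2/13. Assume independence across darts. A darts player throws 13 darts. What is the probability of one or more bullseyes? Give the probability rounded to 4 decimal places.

P(at least one) = 1 − P(none) = 1 − (1 − 0.153846)^13
= 1 − 0.113983 = 0.886017

0.8860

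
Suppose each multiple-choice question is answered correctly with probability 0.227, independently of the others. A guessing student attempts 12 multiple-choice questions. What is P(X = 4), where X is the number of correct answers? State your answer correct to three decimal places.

0.168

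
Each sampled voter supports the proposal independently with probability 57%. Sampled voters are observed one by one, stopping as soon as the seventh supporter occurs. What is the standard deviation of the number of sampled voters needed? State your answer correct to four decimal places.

3.0437

Y = total sampled voters until the seventh success; negative binomial with r=7, p=0.57.
SD(Y) = √[r(1−p)/p²] = √(9.264389) = 3.043746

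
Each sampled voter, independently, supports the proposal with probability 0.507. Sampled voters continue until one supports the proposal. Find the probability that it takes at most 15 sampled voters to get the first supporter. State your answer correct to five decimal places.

Y = number of sampled voters to the first success; geometric, p = 0.507.
P(Y ≤ 15) = 1 − (1−p)^15 = 1 − 0.0000247 = 0.9999753

0.99998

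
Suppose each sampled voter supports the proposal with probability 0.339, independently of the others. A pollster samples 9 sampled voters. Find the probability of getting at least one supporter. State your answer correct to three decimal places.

0.976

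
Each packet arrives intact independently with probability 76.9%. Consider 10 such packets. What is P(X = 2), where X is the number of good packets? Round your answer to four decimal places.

0.0002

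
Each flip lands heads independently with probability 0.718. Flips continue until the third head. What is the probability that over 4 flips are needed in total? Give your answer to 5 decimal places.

Needing more than 4 flips ⇔ fewer than 3 successes in the first 4. With X ~ Binomial(4, 0.718), P(Y > 4) = P(X ≤ 2).
  k=0: C(4,0)·0.718^0·0.282^4 = 0.0063241
  k=1: C(4,1)·0.718^1·0.282^3 = 0.0644068
  k=2: C(4,2)·0.718^2·0.282^2 = 0.2459792
P(X ≤ 2) = 0.3167101

0.31671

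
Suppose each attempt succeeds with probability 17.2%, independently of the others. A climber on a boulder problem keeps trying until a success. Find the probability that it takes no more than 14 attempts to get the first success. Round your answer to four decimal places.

Y = number of attempts to the first success; geometric, p = 0.172.
P(Y ≤ 14) = 1 − (1−p)^14 = 1 − 0.071191 = 0.928809

0.9288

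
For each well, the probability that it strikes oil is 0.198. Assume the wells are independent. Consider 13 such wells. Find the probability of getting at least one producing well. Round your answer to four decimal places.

0.9432

P(at least one) = 1 − P(none) = 1 − (1 − 0.198)^13
= 1 − 0.056789 = 0.943211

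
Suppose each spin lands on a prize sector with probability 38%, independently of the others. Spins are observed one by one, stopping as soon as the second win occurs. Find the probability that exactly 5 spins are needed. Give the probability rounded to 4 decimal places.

0.1377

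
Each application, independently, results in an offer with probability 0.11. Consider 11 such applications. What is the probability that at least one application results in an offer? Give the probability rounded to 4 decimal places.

0.7225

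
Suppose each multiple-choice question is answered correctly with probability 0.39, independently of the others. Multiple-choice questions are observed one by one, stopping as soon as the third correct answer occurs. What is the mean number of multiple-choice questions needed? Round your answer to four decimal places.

7.6923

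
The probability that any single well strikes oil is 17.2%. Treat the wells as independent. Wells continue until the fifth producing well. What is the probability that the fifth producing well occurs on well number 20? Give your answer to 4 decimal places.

Y = trial on which the fifth success occurs; negative binomial, r=5, p=0.172.
P(Y=20) = C(19,4) · p^5 · (1−p)^15
= 3876 · 0.00015054 · 0.058946 = 0.034394

0.0344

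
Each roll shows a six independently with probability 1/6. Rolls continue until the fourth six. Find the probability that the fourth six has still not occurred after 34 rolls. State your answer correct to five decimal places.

Needing more than 34 rolls ⇔ fewer than 4 successes in the first 34. With X ~ Binomial(34, 0.166667), P(Y > 34) = P(X ≤ 3).
  k=0: C(34,0)·0.166667^0·0.833333^34 = 0.0020316
  k=1: C(34,1)·0.166667^1·0.833333^33 = 0.0138149
  k=2: C(34,2)·0.166667^2·0.833333^32 = 0.0455890
  k=3: C(34,3)·0.166667^3·0.833333^31 = 0.0972566
P(X ≤ 3) = 0.1586921

0.15869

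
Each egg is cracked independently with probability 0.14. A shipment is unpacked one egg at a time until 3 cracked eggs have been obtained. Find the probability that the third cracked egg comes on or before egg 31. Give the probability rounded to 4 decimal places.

Finishing within 31 eggs ⇔ at least 3 successes in the first 31. With X ~ Binomial(31, 0.14), P(Y ≤ 31) = 1 − P(X ≤ 2).
  k=0: C(31,0)·0.14^0·0.86^31 = 0.009321
  k=1: C(31,1)·0.14^1·0.86^30 = 0.047037
  k=2: C(31,2)·0.14^2·0.86^29 = 0.114859
1 − 0.171217 = 0.828783

0.8288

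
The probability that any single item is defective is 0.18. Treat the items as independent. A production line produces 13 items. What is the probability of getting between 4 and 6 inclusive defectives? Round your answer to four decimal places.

0.1901

X ~ Binomial(13, 0.18); P(4 ≤ X ≤ 6) = Σ C(13,k) p^k (1−p)^(13−k) over k:
  k=4: C(13,4)·0.18^4·0.82^9 = 0.125812
  k=5: C(13,5)·0.18^5·0.82^8 = 0.049711
  k=6: C(13,6)·0.18^6·0.82^7 = 0.014550
Total = 0.190072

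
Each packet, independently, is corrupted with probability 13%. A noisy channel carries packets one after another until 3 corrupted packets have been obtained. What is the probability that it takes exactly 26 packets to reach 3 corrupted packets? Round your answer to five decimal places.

0.02679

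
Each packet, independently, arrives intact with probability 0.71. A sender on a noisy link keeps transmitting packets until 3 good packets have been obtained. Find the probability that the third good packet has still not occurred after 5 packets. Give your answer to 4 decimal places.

Needing more than 5 packets ⇔ fewer than 3 successes in the first 5. With X ~ Binomial(5, 0.71), P(Y > 5) = P(X ≤ 2).
  k=0: C(5,0)·0.71^0·0.29^5 = 0.002051
  k=1: C(5,1)·0.71^1·0.29^4 = 0.025108
  k=2: C(5,2)·0.71^2·0.29^3 = 0.122945
P(X ≤ 2) = 0.150105

0.1501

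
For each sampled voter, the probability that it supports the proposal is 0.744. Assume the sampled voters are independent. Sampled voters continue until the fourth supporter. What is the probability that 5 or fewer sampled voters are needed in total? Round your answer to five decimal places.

0.62016

Finishing within 5 sampled voters ⇔ at least 4 successes in the first 5. With X ~ Binomial(5, 0.744), P(Y ≤ 5) = 1 − P(X ≤ 3).
  k=0: C(5,0)·0.744^0·0.256^5 = 0.0010995
  k=1: C(5,1)·0.744^1·0.256^4 = 0.0159773
  k=2: C(5,2)·0.744^2·0.256^3 = 0.0928679
  k=3: C(5,3)·0.744^3·0.256^2 = 0.2698974
1 − 0.3798421 = 0.6201579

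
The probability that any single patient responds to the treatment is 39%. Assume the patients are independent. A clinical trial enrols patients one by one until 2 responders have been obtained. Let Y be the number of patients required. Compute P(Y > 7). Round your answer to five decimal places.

0.17208

Needing more than 7 patients ⇔ fewer than 2 successes in the first 7. With X ~ Binomial(7, 0.39), P(Y > 7) = P(X ≤ 1).
  k=0: C(7,0)·0.39^0·0.61^7 = 0.0314274
  k=1: C(7,1)·0.39^1·0.61^6 = 0.1406506
P(X ≤ 1) = 0.1720781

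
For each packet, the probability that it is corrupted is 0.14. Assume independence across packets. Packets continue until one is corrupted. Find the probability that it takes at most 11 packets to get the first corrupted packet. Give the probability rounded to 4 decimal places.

0.8097

Y = number of packets to the first success; geometric, p = 0.14.
P(Y ≤ 11) = 1 − (1−p)^11 = 1 − 0.190319 = 0.809681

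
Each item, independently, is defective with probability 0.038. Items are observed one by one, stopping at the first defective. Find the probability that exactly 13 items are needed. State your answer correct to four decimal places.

Geometric (trials to first success), p = 0.038.
P(Y = 13) = (1−p)^12 · p = 0.6282 · 0.038 = 0.023872

0.0239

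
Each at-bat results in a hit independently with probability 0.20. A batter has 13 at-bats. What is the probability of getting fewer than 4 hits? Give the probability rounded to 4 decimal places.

X ~ Binomial(13, 0.20); P(X ≤ 3) = Σ C(13,k) p^k (1−p)^(13−k) over k:
  k=0: C(13,0)·0.20^0·0.80^13 = 0.054976
  k=1: C(13,1)·0.20^1·0.80^12 = 0.178671
  k=2: C(13,2)·0.20^2·0.80^11 = 0.268006
  k=3: C(13,3)·0.20^3·0.80^10 = 0.245672
Total = 0.747324

0.7473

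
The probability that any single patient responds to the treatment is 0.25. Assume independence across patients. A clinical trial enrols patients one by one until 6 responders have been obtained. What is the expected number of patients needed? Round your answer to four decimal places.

Y = total patients until the sixth success; negative binomial with r=6, p=0.25.
E[Y] = r / p = 6 / 0.25 = 24.000000

24.0000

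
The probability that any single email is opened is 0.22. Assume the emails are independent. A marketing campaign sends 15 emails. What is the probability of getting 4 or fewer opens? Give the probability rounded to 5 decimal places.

X ~ Binomial(15, 0.22); P(X ≤ 4) = Σ C(15,k) p^k (1−p)^(15−k) over k:
  k=0: C(15,0)·0.22^0·0.78^15 = 0.0240668
  k=1: C(15,1)·0.22^1·0.78^14 = 0.1018212
  k=2: C(15,2)·0.22^2·0.78^13 = 0.2010317
  k=3: C(15,3)·0.22^3·0.78^12 = 0.2457054
  k=4: C(15,4)·0.22^4·0.78^11 = 0.2079046
Total = 0.7805297

0.78053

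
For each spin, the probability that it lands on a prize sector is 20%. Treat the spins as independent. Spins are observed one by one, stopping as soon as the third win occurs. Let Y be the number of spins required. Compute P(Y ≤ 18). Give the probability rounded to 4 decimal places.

Finishing within 18 spins ⇔ at least 3 successes in the first 18. With X ~ Binomial(18, 0.20), P(Y ≤ 18) = 1 − P(X ≤ 2).
  k=0: C(18,0)·0.20^0·0.80^18 = 0.018014
  k=1: C(18,1)·0.20^1·0.80^17 = 0.081065
  k=2: C(18,2)·0.20^2·0.80^16 = 0.172263
1 − 0.271342 = 0.728658

0.7287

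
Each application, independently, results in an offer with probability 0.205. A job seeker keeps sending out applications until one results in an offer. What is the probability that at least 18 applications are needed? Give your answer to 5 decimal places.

Y = number of applications to the first success; geometric, p = 0.205.
P(Y > 17) = P(first 17 all fail) = (1−p)^17 = 0.0202414

0.02024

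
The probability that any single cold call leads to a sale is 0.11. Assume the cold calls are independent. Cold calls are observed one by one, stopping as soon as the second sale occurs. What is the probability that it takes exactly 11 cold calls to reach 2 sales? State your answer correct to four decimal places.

0.0424

Y = trial on which the second success occurs; negative binomial, r=2, p=0.11.
P(Y=11) = C(10,1) · p^2 · (1−p)^9
= 10 · 0.0121 · 0.35036 = 0.042393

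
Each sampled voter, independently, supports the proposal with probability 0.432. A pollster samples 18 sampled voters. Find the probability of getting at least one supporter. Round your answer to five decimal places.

0.99996

P(at least one) = 1 − P(none) = 1 − (1 − 0.432)^18
= 1 − 0.0000379 = 0.9999621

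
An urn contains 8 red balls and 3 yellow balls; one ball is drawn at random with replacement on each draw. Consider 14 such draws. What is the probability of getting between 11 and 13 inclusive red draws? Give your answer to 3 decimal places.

0.431

X ~ Binomial(14, 0.727273); P(11 ≤ X ≤ 13) = Σ C(14,k) p^k (1−p)^(14−k) over k:
  k=11: C(14,11)·0.727273^11·0.272727^3 = 0.22231
  k=12: C(14,12)·0.727273^12·0.272727^2 = 0.14821
  k=13: C(14,13)·0.727273^13·0.272727^1 = 0.06080
Total = 0.43132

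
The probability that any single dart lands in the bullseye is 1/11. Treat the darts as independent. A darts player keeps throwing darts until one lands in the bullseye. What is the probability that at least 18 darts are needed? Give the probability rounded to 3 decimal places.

Y = number of darts to the first success; geometric, p = 0.090909.
P(Y > 17) = P(first 17 all fail) = (1−p)^17 = 0.19784

0.198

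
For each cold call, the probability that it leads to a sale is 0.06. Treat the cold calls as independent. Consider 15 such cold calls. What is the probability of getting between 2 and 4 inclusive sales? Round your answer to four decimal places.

X ~ Binomial(15, 0.06); P(2 ≤ X ≤ 4) = Σ C(15,k) p^k (1−p)^(15−k) over k:
  k=2: C(15,2)·0.06^2·0.94^13 = 0.169104
  k=3: C(15,3)·0.06^3·0.94^12 = 0.046773
  k=4: C(15,4)·0.06^4·0.94^11 = 0.008957
Total = 0.224834

0.2248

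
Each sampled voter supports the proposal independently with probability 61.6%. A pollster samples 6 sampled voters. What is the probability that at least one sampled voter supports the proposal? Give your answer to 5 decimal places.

0.99679

P(at least one) = 1 − P(none) = 1 − (1 − 0.616)^6
= 1 − 0.0032062 = 0.9967938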